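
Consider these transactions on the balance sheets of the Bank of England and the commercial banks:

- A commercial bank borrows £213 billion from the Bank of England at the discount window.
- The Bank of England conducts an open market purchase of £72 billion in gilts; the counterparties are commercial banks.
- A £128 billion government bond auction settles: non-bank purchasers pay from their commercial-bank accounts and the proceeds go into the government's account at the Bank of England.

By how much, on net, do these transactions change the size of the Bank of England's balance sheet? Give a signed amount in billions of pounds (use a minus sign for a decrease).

Bank of England balance sheet:
  Assets:      Securities +£72B, Loans to banks +£213B
  Liabilities: Bank reserves +£157B, Government deposits +£128B
Commercial banking system:
  Assets:      Reserves at CB +£157B, Securities −£72B
  Liabilities: Checkable deposits −£128B, Borrowings from CB +£213B
Change in total Bank of England assets = +£285 billion.

+£285 billion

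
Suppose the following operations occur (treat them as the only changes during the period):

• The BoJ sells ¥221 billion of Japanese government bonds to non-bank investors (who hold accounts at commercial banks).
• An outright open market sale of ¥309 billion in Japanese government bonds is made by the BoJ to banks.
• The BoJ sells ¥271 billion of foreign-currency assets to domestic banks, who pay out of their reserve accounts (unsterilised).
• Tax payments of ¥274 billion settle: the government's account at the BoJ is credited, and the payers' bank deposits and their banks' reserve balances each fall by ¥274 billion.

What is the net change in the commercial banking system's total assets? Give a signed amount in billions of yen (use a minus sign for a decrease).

-¥495 billion

Asset sale (to non-banks) ¥221 billion: bank balance sheets shrink → −¥221B.
OMO sale (to banks) ¥309 billion: just an asset swap on bank balance sheets → 0.
FX sale ¥271 billion: just an asset swap on bank balance sheets → 0.
Government account inflow ¥274 billion: bank balance sheets shrink → −¥274B.
Net: −221 + 0 + 0 − 274 = -¥495 billion.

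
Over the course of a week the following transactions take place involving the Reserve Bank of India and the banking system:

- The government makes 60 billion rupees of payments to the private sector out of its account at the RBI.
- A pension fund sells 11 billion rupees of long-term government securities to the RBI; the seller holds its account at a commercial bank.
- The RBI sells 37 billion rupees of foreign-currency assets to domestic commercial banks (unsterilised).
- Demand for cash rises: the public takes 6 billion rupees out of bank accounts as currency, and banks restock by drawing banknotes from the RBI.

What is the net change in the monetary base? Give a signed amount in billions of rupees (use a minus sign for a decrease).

+34 billion

Government spending 60 billion rupees: a non-base liability converts back to reserves → +60B.
Asset purchase (from non-banks) 11 billion rupees: RBI balance sheet expands → +11B.
FX sale 37 billion rupees: RBI balance sheet contracts → −37B.
Currency withdrawal 6 billion rupees: just a shift between currency and reserves — both are base money → 0.
Net: 60 + 11 − 37 + 0 = +34 billion.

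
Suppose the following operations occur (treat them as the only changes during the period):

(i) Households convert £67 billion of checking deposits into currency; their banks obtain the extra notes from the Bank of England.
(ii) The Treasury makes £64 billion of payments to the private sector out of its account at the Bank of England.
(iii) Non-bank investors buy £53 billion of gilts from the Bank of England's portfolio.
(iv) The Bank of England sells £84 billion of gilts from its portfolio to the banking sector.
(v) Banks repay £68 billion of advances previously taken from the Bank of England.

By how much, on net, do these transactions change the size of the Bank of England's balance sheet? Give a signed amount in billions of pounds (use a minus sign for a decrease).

Currency withdrawal £67 billion: only the composition of liabilities changes → 0.
Government spending £64 billion: only the composition of liabilities changes → 0.
Asset sale (to non-banks) £53 billion: a Bank of England asset is shed → −£53B.
OMO sale (to banks) £84 billion: a Bank of England asset is shed → −£84B.
Discount-window repayment £68 billion: a Bank of England asset is shed → −£68B.
Net: 0 + 0 − 53 − 84 − 68 = -£205 billion.

-£205 billion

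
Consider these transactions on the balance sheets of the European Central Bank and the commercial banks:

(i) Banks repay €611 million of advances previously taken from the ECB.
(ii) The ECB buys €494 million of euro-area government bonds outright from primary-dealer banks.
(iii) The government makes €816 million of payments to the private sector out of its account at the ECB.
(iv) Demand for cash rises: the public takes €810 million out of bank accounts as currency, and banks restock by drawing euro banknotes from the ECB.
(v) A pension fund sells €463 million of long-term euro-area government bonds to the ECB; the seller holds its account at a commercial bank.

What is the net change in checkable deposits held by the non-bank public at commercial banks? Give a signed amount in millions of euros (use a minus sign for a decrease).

+€469 million

ECB balance sheet:
  Assets:      Securities +€957M, Loans to banks −€611M
  Liabilities: Bank reserves +€352M, Currency in circulation +€810M, Government deposits −€816M
Commercial banking system:
  Assets:      Reserves at CB +€352M, Securities −€494M
  Liabilities: Checkable deposits +€469M, Borrowings from CB −€611M
So the change in checkable deposits held by the non-bank public at commercial banks is +€469 million.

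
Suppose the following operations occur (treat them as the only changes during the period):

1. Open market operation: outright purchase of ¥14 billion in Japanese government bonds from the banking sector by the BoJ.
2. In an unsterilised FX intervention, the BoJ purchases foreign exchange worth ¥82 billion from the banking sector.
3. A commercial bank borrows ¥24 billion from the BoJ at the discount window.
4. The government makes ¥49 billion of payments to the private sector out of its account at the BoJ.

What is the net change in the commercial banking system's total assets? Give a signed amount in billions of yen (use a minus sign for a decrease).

+¥73 billion

OMO purchase (from banks) ¥14 billion: just an asset swap on bank balance sheets → 0.
FX purchase ¥82 billion: just an asset swap on bank balance sheets → 0.
Discount-window loan ¥24 billion: bank balance sheets expand → +¥24B.
Government spending ¥49 billion: bank balance sheets expand → +¥49B.
Net: 0 + 0 + 24 + 49 = +¥73 billion.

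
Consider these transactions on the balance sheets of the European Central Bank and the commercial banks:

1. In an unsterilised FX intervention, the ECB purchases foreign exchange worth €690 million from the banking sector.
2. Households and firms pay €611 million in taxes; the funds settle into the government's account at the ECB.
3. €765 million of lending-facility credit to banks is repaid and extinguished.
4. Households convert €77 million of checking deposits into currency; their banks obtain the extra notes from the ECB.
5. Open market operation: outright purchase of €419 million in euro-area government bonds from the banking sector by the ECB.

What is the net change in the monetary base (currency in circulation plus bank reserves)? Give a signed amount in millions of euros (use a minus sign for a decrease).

-€267 million

ECB balance sheet:
  Assets:      Securities +€419M, Loans to banks −€765M, Foreign assets +€690M
  Liabilities: Bank reserves −€344M, Currency in circulation +€77M, Government deposits +€611M
Commercial banking system:
  Assets:      Reserves at CB −€344M, Securities −€419M, Foreign assets −€690M
  Liabilities: Checkable deposits −€688M, Borrowings from CB −€765M
Monetary base = currency + reserves: +€77M + (−€344M) = -€267 million.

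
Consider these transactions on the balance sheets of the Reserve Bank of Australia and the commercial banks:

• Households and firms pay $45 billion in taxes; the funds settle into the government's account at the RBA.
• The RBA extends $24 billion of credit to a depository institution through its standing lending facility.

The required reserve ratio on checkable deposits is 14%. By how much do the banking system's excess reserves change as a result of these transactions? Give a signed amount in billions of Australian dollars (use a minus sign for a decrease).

Government account inflow $45 billion: reserves −$45B, deposits −$45B.
Discount-window loan $24 billion: reserves +$24B, deposits 0.
Totals: Δreserves = −$21B, Δdeposits = −$45B.
Δrequired reserves = 14% × −$45B = −$6.3B.
Δexcess reserves = Δreserves − Δrequired = −$21B − (−$6.3B) = -$14.7 billion.

-$14.7 billion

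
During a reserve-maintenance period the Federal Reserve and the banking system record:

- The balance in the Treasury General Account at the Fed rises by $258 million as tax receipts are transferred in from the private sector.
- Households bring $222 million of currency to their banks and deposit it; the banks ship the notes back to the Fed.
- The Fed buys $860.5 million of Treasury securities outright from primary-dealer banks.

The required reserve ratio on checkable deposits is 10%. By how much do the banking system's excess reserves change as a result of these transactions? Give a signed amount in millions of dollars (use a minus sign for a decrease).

Government account inflow $258 million: reserves −$258M, deposits −$258M.
Currency deposit $222 million: reserves +$222M, deposits +$222M.
OMO purchase (from banks) $860.5 million: reserves +$860.5M, deposits 0.
Totals: Δreserves = +$824.5M, Δdeposits = −$36M.
Δrequired reserves = 10% × −$36M = −$3.6M.
Δexcess reserves = Δreserves − Δrequired = +$824.5M − (−$3.6M) = +$828.1 million.

+$828.1 million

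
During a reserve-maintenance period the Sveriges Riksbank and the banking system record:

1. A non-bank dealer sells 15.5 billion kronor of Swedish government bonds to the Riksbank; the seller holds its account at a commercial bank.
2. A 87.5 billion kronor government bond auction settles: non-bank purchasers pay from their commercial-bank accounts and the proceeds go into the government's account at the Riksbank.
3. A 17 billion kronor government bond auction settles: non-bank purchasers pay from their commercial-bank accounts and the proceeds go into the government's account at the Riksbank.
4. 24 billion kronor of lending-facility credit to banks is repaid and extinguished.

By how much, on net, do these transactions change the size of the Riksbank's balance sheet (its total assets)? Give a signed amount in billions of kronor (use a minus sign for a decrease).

-8.5 billion

Asset purchase (from non-banks) 15.5 billion kronor: a Riksbank asset is acquired → +15.5B.
Government account inflow 87.5 billion kronor: only the composition of liabilities changes → 0.
Government account inflow 17 billion kronor: only the composition of liabilities changes → 0.
Discount-window repayment 24 billion kronor: a Riksbank asset is shed → −24B.
Net: 15.5 + 0 + 0 − 24 = -8.5 billion.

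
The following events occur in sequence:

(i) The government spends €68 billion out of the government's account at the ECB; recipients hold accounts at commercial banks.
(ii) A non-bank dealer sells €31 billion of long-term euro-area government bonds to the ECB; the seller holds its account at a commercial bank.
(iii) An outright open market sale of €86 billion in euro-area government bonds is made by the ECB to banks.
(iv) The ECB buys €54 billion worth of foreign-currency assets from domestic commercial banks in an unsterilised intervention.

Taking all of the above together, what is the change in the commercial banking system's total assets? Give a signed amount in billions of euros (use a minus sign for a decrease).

+€99 billion

ECB balance sheet:
  Assets:      Securities −€55B, Foreign assets +€54B
  Liabilities: Bank reserves +€67B, Government deposits −€68B
Commercial banking system:
  Assets:      Reserves at CB +€67B, Securities +€86B, Foreign assets −€54B
  Liabilities: Checkable deposits +€99B
Change in total bank assets = +€99 billion.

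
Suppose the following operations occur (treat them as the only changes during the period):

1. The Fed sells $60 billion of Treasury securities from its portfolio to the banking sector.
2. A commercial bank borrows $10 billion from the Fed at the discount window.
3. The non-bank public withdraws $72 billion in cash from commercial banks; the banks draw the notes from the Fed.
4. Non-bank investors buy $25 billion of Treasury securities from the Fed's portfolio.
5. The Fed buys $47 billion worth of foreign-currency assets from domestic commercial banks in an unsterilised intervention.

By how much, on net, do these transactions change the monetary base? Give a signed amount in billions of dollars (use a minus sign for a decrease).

Fed balance sheet:
  Assets:      Securities −$85B, Loans to banks +$10B, Foreign assets +$47B
  Liabilities: Bank reserves −$100B, Currency in circulation +$72B
Commercial banking system:
  Assets:      Reserves at CB −$100B, Securities +$60B, Foreign assets −$47B
  Liabilities: Checkable deposits −$97B, Borrowings from CB +$10B
Monetary base = currency + reserves: +$72B + (−$100B) = -$28 billion.

-$28 billion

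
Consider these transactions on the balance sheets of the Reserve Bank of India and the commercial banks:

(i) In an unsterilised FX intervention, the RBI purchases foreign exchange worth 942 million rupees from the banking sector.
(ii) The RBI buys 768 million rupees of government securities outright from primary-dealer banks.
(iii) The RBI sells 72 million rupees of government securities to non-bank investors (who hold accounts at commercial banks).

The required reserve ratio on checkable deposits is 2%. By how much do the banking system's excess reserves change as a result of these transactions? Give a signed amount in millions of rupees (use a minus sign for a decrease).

FX purchase 942 million rupees: reserves +942M, deposits 0.
OMO purchase (from banks) 768 million rupees: reserves +768M, deposits 0.
Asset sale (to non-banks) 72 million rupees: reserves −72M, deposits −72M.
Totals: Δreserves = +1638M, Δdeposits = −72M.
Δrequired reserves = 2% × −72M = −1.44M.
Δexcess reserves = Δreserves − Δrequired = +1638M − (−1.44M) = +1639.44 million.

+1639.44 million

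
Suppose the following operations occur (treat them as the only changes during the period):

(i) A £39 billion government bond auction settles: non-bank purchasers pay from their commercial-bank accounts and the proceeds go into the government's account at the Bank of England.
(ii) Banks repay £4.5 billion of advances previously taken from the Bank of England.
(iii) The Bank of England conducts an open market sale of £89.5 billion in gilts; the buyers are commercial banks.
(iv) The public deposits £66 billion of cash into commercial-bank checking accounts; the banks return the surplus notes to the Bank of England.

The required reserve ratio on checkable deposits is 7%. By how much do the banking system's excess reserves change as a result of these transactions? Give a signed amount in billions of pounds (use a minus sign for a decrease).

-£68.89 billion

Government account inflow £39 billion: reserves −£39B, deposits −£39B.
Discount-window repayment £4.5 billion: reserves −£4.5B, deposits 0.
OMO sale (to banks) £89.5 billion: reserves −£89.5B, deposits 0.
Currency deposit £66 billion: reserves +£66B, deposits +£66B.
Totals: Δreserves = −£67B, Δdeposits = +£27B.
Δrequired reserves = 7% × +£27B = +£1.89B.
Δexcess reserves = Δreserves − Δrequired = −£67B − (+£1.89B) = -£68.89 billion.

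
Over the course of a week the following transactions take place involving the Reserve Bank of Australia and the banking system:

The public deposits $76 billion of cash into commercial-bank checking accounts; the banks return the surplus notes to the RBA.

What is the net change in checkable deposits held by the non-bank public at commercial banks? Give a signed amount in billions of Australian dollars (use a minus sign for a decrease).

+$76 billion

Currency deposit $76 billion: non-bank counterparties' bank balances rise → +$76B.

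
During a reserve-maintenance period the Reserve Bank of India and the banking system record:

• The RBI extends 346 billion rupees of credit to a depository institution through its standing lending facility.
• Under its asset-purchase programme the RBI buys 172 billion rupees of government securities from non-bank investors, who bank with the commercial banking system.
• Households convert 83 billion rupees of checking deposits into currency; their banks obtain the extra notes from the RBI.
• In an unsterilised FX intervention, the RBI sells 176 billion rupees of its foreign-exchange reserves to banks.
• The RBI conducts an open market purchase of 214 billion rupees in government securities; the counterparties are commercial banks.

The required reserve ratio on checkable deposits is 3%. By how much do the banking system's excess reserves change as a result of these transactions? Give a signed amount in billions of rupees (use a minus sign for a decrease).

Discount-window loan 346 billion rupees: reserves +346B, deposits 0.
Asset purchase (from non-banks) 172 billion rupees: reserves +172B, deposits +172B.
Currency withdrawal 83 billion rupees: reserves −83B, deposits −83B.
FX sale 176 billion rupees: reserves −176B, deposits 0.
OMO purchase (from banks) 214 billion rupees: reserves +214B, deposits 0.
Totals: Δreserves = +473B, Δdeposits = +89B.
Δrequired reserves = 3% × +89B = +2.67B.
Δexcess reserves = Δreserves − Δrequired = +473B − (+2.67B) = +470.33 billion.

+470.33 billion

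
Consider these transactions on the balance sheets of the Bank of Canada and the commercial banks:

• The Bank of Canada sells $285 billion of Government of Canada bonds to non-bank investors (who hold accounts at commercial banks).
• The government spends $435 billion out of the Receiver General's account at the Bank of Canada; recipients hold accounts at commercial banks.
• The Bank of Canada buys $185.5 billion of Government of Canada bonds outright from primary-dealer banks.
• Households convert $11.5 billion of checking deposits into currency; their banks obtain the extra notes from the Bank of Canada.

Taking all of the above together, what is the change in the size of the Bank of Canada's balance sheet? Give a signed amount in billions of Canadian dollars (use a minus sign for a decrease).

Bank of Canada balance sheet:
  Assets:      Securities −$99.5B
  Liabilities: Bank reserves +$324B, Currency in circulation +$11.5B, Government deposits −$435B
Change in total Bank of Canada assets = -$99.5 billion.

-$99.5 billion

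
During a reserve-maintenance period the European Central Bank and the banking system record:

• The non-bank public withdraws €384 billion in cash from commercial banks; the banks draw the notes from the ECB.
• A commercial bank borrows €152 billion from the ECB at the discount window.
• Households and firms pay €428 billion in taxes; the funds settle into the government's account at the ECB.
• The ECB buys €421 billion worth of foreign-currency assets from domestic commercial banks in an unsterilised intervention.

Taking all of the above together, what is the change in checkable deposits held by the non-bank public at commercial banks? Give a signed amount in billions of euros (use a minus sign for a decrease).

-€812 billion

Currency withdrawal €384 billion: non-bank counterparties' bank balances fall → −€384B.
Discount-window loan €152 billion: the counterparty is a bank, so public deposits are unchanged → 0.
Government account inflow €428 billion: non-bank counterparties' bank balances fall → −€428B.
FX purchase €421 billion: the counterparty is a bank, so public deposits are unchanged → 0.
Net: −384 + 0 − 428 + 0 = -€812 billion.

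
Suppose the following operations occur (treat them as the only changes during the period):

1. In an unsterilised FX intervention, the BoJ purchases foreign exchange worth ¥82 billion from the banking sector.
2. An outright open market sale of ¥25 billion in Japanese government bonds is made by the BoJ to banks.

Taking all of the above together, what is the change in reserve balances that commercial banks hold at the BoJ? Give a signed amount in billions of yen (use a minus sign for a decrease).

+¥57 billion

FX purchase ¥82 billion: the BoJ pays by crediting reserve accounts → +¥82B.
OMO sale (to banks) ¥25 billion: the buying banks pay out of their reserve balances → −¥25B.
Net: 82 − 25 = +¥57 billion.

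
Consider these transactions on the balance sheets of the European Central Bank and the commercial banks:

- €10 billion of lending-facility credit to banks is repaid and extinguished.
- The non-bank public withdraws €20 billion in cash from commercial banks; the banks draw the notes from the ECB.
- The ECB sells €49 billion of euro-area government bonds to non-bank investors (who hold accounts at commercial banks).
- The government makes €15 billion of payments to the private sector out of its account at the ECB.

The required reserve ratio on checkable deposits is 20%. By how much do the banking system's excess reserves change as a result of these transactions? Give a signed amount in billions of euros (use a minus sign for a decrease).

Discount-window repayment €10 billion: reserves −€10B, deposits 0.
Currency withdrawal €20 billion: reserves −€20B, deposits −€20B.
Asset sale (to non-banks) €49 billion: reserves −€49B, deposits −€49B.
Government spending €15 billion: reserves +€15B, deposits +€15B.
Totals: Δreserves = −€64B, Δdeposits = −€54B.
Δrequired reserves = 20% × −€54B = −€10.8B.
Δexcess reserves = Δreserves − Δrequired = −€64B − (−€10.8B) = -€53.2 billion.

-€53.2 billion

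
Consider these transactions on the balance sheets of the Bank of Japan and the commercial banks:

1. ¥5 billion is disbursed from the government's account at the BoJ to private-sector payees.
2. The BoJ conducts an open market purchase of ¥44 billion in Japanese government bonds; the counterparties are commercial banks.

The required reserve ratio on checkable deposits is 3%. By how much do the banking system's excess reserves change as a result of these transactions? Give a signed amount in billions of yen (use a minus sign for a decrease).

Government spending ¥5 billion: reserves +¥5B, deposits +¥5B.
OMO purchase (from banks) ¥44 billion: reserves +¥44B, deposits 0.
Totals: Δreserves = +¥49B, Δdeposits = +¥5B.
Δrequired reserves = 3% × +¥5B = +¥0.15B.
Δexcess reserves = Δreserves − Δrequired = +¥49B − (+¥0.15B) = +¥48.85 billion.

+¥48.85 billion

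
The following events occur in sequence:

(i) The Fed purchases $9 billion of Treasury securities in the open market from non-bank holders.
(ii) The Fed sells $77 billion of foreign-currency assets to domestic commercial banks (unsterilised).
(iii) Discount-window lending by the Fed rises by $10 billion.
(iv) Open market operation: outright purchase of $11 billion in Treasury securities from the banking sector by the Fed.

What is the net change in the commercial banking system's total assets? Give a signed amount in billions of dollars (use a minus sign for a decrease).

+$19 billion

Fed balance sheet:
  Assets:      Securities +$20B, Loans to banks +$10B, Foreign assets −$77B
  Liabilities: Bank reserves −$47B
Commercial banking system:
  Assets:      Reserves at CB −$47B, Securities −$11B, Foreign assets +$77B
  Liabilities: Checkable deposits +$9B, Borrowings from CB +$10B
Change in total bank assets = +$19 billion.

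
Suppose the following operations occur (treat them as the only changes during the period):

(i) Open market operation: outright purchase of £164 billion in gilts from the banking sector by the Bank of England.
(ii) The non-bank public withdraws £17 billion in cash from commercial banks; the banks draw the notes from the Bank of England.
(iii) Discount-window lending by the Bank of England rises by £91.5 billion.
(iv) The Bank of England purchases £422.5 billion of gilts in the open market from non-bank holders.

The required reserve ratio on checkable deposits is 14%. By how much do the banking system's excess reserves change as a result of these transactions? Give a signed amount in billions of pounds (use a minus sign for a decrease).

OMO purchase (from banks) £164 billion: reserves +£164B, deposits 0.
Currency withdrawal £17 billion: reserves −£17B, deposits −£17B.
Discount-window loan £91.5 billion: reserves +£91.5B, deposits 0.
Asset purchase (from non-banks) £422.5 billion: reserves +£422.5B, deposits +£422.5B.
Totals: Δreserves = +£661B, Δdeposits = +£405.5B.
Δrequired reserves = 14% × +£405.5B = +£56.77B.
Δexcess reserves = Δreserves − Δrequired = +£661B − (+£56.77B) = +£604.23 billion.

+£604.23 billion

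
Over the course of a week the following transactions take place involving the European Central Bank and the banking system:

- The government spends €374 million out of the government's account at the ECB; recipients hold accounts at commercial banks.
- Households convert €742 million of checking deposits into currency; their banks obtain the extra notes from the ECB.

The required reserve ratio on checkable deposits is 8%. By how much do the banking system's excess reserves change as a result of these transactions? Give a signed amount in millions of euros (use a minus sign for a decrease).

-€338.56 million

Government spending €374 million: reserves +€374M, deposits +€374M.
Currency withdrawal €742 million: reserves −€742M, deposits −€742M.
Totals: Δreserves = −€368M, Δdeposits = −€368M.
Δrequired reserves = 8% × −€368M = −€29.44M.
Δexcess reserves = Δreserves − Δrequired = −€368M − (−€29.44M) = -€338.56 million.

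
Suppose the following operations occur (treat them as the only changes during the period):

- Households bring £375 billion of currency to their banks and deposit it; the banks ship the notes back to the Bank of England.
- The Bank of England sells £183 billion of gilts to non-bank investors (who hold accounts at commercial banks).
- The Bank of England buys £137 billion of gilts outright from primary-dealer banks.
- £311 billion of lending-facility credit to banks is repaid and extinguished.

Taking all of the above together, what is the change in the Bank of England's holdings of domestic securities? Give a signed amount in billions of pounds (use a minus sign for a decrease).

-£46 billion

Bank of England balance sheet:
  Assets:      Securities −£46B, Loans to banks −£311B
  Liabilities: Bank reserves +£18B, Currency in circulation −£375B
So the change in the Bank of England's holdings of domestic securities is -£46 billion.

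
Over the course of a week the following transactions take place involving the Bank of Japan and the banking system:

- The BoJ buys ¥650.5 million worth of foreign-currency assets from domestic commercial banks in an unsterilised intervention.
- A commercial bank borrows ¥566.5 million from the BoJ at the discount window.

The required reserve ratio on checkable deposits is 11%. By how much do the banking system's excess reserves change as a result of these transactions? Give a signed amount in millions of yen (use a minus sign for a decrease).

FX purchase ¥650.5 million: reserves +¥650.5M, deposits 0.
Discount-window loan ¥566.5 million: reserves +¥566.5M, deposits 0.
Totals: Δreserves = +¥1217M, Δdeposits = 0.
Δrequired reserves = 11% × 0 = 0.
Δexcess reserves = Δreserves − Δrequired = +¥1217M − (0) = +¥1217 million.

+¥1217 million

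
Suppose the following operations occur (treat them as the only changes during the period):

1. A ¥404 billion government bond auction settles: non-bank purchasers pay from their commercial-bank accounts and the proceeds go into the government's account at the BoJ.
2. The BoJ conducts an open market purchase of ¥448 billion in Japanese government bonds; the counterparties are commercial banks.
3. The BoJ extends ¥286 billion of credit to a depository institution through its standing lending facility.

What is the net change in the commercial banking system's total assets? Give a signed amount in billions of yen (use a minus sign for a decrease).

Government account inflow ¥404 billion: bank balance sheets shrink → −¥404B.
OMO purchase (from banks) ¥448 billion: just an asset swap on bank balance sheets → 0.
Discount-window loan ¥286 billion: bank balance sheets expand → +¥286B.
Net: −404 + 0 + 286 = -¥118 billion.

-¥118 billion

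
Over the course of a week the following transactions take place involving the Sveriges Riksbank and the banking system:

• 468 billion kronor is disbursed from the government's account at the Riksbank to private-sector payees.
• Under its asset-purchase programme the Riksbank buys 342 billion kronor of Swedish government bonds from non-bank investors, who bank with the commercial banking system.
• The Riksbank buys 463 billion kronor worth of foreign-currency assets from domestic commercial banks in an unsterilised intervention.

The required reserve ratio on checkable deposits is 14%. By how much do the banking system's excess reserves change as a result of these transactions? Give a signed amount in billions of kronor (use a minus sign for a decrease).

+1159.6 billion

Government spending 468 billion kronor: reserves +468B, deposits +468B.
Asset purchase (from non-banks) 342 billion kronor: reserves +342B, deposits +342B.
FX purchase 463 billion kronor: reserves +463B, deposits 0.
Totals: Δreserves = +1273B, Δdeposits = +810B.
Δrequired reserves = 14% × +810B = +113.4B.
Δexcess reserves = Δreserves − Δrequired = +1273B − (+113.4B) = +1159.6 billion.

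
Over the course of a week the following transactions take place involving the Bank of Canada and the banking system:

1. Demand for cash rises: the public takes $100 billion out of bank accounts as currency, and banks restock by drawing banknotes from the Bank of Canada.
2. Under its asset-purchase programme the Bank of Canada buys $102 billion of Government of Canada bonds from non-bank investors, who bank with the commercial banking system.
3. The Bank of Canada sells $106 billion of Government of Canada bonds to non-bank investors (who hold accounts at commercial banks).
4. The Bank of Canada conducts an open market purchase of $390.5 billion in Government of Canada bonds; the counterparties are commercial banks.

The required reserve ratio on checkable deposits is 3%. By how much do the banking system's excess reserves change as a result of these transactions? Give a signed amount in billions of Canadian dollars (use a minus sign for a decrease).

+$289.62 billion

Currency withdrawal $100 billion: reserves −$100B, deposits −$100B.
Asset purchase (from non-banks) $102 billion: reserves +$102B, deposits +$102B.
Asset sale (to non-banks) $106 billion: reserves −$106B, deposits −$106B.
OMO purchase (from banks) $390.5 billion: reserves +$390.5B, deposits 0.
Totals: Δreserves = +$286.5B, Δdeposits = −$104B.
Δrequired reserves = 3% × −$104B = −$3.12B.
Δexcess reserves = Δreserves − Δrequired = +$286.5B − (−$3.12B) = +$289.62 billion.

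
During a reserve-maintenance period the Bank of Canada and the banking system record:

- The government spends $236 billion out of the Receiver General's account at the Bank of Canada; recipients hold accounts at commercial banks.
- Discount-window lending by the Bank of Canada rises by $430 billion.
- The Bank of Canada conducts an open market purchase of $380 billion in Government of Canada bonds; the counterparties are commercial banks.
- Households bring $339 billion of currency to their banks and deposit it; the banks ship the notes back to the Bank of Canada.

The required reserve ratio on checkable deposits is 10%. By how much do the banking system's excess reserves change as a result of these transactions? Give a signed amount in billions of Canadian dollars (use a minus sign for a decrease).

Government spending $236 billion: reserves +$236B, deposits +$236B.
Discount-window loan $430 billion: reserves +$430B, deposits 0.
OMO purchase (from banks) $380 billion: reserves +$380B, deposits 0.
Currency deposit $339 billion: reserves +$339B, deposits +$339B.
Totals: Δreserves = +$1385B, Δdeposits = +$575B.
Δrequired reserves = 10% × +$575B = +$57.5B.
Δexcess reserves = Δreserves − Δrequired = +$1385B − (+$57.5B) = +$1327.5 billion.

+$1327.5 billion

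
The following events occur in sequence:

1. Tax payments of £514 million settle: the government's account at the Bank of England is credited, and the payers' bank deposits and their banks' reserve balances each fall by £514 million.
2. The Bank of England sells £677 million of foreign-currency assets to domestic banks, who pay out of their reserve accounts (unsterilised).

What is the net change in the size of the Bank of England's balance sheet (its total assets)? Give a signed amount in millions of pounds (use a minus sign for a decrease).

Government account inflow £514 million: only the composition of liabilities changes → 0.
FX sale £677 million: a Bank of England asset is shed → −£677M.
Net: 0 − 677 = -£677 million.

-£677 million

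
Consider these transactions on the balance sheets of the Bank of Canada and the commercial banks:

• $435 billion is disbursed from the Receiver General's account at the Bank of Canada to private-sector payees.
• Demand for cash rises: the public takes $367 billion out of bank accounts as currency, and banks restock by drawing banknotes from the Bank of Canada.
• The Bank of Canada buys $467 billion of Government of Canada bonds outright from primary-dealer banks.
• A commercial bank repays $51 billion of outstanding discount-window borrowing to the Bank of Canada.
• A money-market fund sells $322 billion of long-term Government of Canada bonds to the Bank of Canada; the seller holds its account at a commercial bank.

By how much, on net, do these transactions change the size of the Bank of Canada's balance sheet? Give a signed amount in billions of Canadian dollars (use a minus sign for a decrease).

+$738 billion

Bank of Canada balance sheet:
  Assets:      Securities +$789B, Loans to banks −$51B
  Liabilities: Bank reserves +$806B, Currency in circulation +$367B, Government deposits −$435B
Commercial banking system:
  Assets:      Reserves at CB +$806B, Securities −$467B
  Liabilities: Checkable deposits +$390B, Borrowings from CB −$51B
Change in total Bank of Canada assets = +$738 billion.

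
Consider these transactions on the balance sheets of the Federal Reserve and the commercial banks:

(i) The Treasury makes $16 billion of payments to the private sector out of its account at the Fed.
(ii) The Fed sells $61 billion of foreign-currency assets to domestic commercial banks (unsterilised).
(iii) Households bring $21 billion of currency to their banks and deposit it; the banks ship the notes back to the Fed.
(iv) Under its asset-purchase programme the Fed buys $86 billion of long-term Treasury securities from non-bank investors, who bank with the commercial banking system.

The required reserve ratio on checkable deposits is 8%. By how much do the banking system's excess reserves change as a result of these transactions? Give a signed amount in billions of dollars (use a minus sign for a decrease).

Government spending $16 billion: reserves +$16B, deposits +$16B.
FX sale $61 billion: reserves −$61B, deposits 0.
Currency deposit $21 billion: reserves +$21B, deposits +$21B.
Asset purchase (from non-banks) $86 billion: reserves +$86B, deposits +$86B.
Totals: Δreserves = +$62B, Δdeposits = +$123B.
Δrequired reserves = 8% × +$123B = +$9.84B.
Δexcess reserves = Δreserves − Δrequired = +$62B − (+$9.84B) = +$52.16 billion.

+$52.16 billion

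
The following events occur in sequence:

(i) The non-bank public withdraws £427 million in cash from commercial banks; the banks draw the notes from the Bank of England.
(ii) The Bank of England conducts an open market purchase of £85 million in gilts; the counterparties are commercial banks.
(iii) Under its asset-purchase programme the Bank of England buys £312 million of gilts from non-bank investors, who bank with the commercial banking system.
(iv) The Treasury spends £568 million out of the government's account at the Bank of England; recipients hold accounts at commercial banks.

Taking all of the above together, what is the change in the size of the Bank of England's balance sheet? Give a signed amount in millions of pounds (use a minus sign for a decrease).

Currency withdrawal £427 million: only the composition of liabilities changes → 0.
OMO purchase (from banks) £85 million: a Bank of England asset is acquired → +£85M.
Asset purchase (from non-banks) £312 million: a Bank of England asset is acquired → +£312M.
Government spending £568 million: only the composition of liabilities changes → 0.
Net: 0 + 85 + 312 + 0 = +£397 million.

+£397 million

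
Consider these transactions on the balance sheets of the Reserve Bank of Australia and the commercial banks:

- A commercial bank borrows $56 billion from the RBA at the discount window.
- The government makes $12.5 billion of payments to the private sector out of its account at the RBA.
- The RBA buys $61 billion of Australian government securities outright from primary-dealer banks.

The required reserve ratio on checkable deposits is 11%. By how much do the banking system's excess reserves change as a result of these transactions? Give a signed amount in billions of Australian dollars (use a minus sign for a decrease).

+$128.125 billion

Discount-window loan $56 billion: reserves +$56B, deposits 0.
Government spending $12.5 billion: reserves +$12.5B, deposits +$12.5B.
OMO purchase (from banks) $61 billion: reserves +$61B, deposits 0.
Totals: Δreserves = +$129.5B, Δdeposits = +$12.5B.
Δrequired reserves = 11% × +$12.5B = +$1.375B.
Δexcess reserves = Δreserves − Δrequired = +$129.5B − (+$1.375B) = +$128.125 billion.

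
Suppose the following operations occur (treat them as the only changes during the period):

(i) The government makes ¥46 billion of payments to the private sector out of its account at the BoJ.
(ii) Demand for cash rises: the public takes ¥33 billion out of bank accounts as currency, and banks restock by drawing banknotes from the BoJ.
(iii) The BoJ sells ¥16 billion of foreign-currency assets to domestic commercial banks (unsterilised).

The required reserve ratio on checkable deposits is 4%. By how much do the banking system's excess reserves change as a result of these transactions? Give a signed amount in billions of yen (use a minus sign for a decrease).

Government spending ¥46 billion: reserves +¥46B, deposits +¥46B.
Currency withdrawal ¥33 billion: reserves −¥33B, deposits −¥33B.
FX sale ¥16 billion: reserves −¥16B, deposits 0.
Totals: Δreserves = −¥3B, Δdeposits = +¥13B.
Δrequired reserves = 4% × +¥13B = +¥0.52B.
Δexcess reserves = Δreserves − Δrequired = −¥3B − (+¥0.52B) = -¥3.52 billion.

-¥3.52 billion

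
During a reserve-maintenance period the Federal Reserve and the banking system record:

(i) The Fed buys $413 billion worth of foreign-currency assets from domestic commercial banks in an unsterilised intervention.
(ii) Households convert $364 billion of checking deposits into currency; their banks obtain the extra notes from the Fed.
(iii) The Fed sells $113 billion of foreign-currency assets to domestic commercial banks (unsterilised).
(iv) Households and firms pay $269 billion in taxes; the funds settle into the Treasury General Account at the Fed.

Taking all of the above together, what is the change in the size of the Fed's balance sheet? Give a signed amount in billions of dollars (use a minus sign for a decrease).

+$300 billion

FX purchase $413 billion: a Fed asset is acquired → +$413B.
Currency withdrawal $364 billion: only the composition of liabilities changes → 0.
FX sale $113 billion: a Fed asset is shed → −$113B.
Government account inflow $269 billion: only the composition of liabilities changes → 0.
Net: 413 + 0 − 113 + 0 = +$300 billion.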